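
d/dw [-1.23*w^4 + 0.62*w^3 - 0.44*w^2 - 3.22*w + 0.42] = -4.92*w^3 + 1.86*w^2 - 0.88*w - 3.22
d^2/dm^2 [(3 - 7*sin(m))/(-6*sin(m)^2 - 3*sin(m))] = (-28*sin(m)^2 + 62*sin(m) + 74 - 69/sin(m) - 36/sin(m)^2 - 6/sin(m)^3)/(3*(2*sin(m) + 1)^3)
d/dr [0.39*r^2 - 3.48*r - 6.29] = 0.78*r - 3.48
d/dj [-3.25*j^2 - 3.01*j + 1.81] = -6.5*j - 3.01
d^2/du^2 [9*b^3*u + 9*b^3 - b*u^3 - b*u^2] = 2*b*(-3*u - 1)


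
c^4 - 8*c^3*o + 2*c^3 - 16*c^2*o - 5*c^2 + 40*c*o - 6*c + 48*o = (c - 2)*(c + 1)*(c + 3)*(c - 8*o)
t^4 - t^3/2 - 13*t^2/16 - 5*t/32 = t*(t - 5/4)*(t + 1/4)*(t + 1/2)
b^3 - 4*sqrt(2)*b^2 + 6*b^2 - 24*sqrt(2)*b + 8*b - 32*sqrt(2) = (b + 2)*(b + 4)*(b - 4*sqrt(2))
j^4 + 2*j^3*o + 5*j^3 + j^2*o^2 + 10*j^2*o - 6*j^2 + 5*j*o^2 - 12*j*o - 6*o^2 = (j - 1)*(j + 6)*(j + o)^2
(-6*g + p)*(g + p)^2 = -6*g^3 - 11*g^2*p - 4*g*p^2 + p^3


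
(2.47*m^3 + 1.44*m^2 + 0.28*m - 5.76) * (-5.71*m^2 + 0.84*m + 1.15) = -14.1037*m^5 - 6.1476*m^4 + 2.4513*m^3 + 34.7808*m^2 - 4.5164*m - 6.624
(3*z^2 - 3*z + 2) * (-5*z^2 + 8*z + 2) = -15*z^4 + 39*z^3 - 28*z^2 + 10*z + 4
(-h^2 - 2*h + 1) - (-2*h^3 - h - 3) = 2*h^3 - h^2 - h + 4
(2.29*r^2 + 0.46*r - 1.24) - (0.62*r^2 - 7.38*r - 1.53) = 1.67*r^2 + 7.84*r + 0.29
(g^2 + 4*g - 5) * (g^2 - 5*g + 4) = g^4 - g^3 - 21*g^2 + 41*g - 20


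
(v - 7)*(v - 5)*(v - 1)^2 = v^4 - 14*v^3 + 60*v^2 - 82*v + 35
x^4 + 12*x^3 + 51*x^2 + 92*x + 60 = (x + 2)^2*(x + 3)*(x + 5)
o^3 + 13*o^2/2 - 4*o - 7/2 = (o - 1)*(o + 1/2)*(o + 7)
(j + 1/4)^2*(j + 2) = j^3 + 5*j^2/2 + 17*j/16 + 1/8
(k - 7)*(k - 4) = k^2 - 11*k + 28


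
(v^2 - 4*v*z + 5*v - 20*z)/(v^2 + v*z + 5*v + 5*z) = (v - 4*z)/(v + z)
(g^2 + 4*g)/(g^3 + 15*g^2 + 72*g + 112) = g/(g^2 + 11*g + 28)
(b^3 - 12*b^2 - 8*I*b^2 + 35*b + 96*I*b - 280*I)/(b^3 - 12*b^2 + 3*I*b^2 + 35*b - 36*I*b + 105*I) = (b - 8*I)/(b + 3*I)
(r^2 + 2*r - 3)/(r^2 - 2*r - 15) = (r - 1)/(r - 5)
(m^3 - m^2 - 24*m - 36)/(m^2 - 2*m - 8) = (m^2 - 3*m - 18)/(m - 4)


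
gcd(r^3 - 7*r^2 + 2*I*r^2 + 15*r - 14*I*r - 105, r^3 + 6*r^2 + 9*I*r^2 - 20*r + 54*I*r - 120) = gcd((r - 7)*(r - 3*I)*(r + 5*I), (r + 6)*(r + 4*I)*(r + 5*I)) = r + 5*I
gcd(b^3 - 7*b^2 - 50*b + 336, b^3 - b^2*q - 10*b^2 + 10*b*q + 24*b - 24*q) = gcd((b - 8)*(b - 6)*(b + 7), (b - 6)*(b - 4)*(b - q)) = b - 6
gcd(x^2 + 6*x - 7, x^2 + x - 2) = x - 1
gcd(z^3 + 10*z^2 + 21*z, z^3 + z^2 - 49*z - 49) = z + 7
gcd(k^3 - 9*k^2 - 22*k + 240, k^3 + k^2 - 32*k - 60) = k^2 - k - 30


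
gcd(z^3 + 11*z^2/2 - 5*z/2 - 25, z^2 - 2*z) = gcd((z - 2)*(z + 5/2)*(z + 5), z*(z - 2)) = z - 2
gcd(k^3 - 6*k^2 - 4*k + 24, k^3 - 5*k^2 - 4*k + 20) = k^2 - 4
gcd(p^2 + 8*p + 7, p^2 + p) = p + 1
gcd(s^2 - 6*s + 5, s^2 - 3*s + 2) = s - 1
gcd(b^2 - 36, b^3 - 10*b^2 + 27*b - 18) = b - 6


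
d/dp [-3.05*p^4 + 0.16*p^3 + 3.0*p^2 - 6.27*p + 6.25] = -12.2*p^3 + 0.48*p^2 + 6.0*p - 6.27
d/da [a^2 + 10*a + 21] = 2*a + 10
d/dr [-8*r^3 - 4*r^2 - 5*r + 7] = -24*r^2 - 8*r - 5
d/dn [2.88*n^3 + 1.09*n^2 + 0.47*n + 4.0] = 8.64*n^2 + 2.18*n + 0.47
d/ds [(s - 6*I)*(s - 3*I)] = 2*s - 9*I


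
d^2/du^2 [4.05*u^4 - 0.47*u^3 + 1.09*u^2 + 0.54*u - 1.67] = 48.6*u^2 - 2.82*u + 2.18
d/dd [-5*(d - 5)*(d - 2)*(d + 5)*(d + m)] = -20*d^3 - 15*d^2*m + 30*d^2 + 20*d*m + 250*d + 125*m - 250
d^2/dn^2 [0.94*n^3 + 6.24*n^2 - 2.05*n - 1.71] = 5.64*n + 12.48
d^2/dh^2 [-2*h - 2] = 0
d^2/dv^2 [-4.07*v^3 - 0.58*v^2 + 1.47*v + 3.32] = -24.42*v - 1.16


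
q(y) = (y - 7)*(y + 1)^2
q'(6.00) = 35.00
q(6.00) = -49.00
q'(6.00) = 35.00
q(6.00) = -49.00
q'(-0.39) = -8.64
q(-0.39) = -2.75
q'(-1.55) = 9.71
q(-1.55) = -2.59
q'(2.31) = -20.09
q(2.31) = -51.38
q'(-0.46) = -7.77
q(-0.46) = -2.18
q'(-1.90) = 16.83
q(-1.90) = -7.21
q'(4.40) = 1.08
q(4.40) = -75.82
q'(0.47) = -17.04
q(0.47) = -14.11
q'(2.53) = -19.10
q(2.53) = -55.70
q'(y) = (y - 7)*(2*y + 2) + (y + 1)^2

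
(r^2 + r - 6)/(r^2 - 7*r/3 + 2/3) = 3*(r + 3)/(3*r - 1)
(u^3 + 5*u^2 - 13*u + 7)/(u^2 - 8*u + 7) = (u^2 + 6*u - 7)/(u - 7)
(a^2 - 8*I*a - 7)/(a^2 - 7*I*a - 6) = (a - 7*I)/(a - 6*I)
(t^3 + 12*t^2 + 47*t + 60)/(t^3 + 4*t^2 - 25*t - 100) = (t + 3)/(t - 5)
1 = 1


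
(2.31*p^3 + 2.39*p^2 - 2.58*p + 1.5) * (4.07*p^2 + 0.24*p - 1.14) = 9.4017*p^5 + 10.2817*p^4 - 12.5604*p^3 + 2.7612*p^2 + 3.3012*p - 1.71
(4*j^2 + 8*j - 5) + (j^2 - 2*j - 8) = 5*j^2 + 6*j - 13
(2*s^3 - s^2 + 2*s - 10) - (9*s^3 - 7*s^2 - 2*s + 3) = -7*s^3 + 6*s^2 + 4*s - 13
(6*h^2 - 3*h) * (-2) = -12*h^2 + 6*h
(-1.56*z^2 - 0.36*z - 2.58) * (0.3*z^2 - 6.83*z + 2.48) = -0.468*z^4 + 10.5468*z^3 - 2.184*z^2 + 16.7286*z - 6.3984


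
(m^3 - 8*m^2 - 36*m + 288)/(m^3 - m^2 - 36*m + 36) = (m - 8)/(m - 1)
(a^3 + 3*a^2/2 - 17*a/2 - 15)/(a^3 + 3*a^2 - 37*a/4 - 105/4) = 2*(a + 2)/(2*a + 7)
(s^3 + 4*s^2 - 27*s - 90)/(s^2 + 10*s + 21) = (s^2 + s - 30)/(s + 7)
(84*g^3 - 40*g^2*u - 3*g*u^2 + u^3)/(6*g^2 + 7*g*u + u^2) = (14*g^2 - 9*g*u + u^2)/(g + u)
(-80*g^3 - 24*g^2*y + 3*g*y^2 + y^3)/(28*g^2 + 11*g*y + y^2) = (-20*g^2 - g*y + y^2)/(7*g + y)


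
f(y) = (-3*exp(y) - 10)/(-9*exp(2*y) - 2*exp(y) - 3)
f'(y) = (-3*exp(y) - 10)*(18*exp(2*y) + 2*exp(y))/(-9*exp(2*y) - 2*exp(y) - 3)^2 - 3*exp(y)/(-9*exp(2*y) - 2*exp(y) - 3)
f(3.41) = 0.01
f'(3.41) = -0.01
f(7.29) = 0.00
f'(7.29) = -0.00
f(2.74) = 0.03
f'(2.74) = -0.03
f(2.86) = 0.02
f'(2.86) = -0.03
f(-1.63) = 2.83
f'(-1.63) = -0.66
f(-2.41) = 3.16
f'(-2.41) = -0.23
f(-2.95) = 3.25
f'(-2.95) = -0.11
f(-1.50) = 2.74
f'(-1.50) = -0.77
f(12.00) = 0.00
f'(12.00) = 0.00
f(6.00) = 0.00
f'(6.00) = 0.00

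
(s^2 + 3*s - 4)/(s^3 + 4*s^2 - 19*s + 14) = (s + 4)/(s^2 + 5*s - 14)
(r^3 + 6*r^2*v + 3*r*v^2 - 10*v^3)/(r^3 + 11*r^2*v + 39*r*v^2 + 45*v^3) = (r^2 + r*v - 2*v^2)/(r^2 + 6*r*v + 9*v^2)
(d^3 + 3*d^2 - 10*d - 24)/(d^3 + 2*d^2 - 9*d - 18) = (d + 4)/(d + 3)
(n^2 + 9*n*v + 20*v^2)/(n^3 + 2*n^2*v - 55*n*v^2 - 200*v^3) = (-n - 4*v)/(-n^2 + 3*n*v + 40*v^2)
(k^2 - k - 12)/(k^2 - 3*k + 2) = (k^2 - k - 12)/(k^2 - 3*k + 2)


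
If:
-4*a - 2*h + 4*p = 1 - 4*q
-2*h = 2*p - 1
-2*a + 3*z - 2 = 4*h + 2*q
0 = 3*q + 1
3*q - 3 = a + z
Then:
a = -118/21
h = 155/42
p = -67/21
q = -1/3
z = 34/21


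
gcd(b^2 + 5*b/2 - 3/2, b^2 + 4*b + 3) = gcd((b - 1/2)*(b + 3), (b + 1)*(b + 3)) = b + 3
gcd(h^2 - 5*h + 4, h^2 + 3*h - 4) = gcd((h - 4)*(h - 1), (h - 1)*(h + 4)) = h - 1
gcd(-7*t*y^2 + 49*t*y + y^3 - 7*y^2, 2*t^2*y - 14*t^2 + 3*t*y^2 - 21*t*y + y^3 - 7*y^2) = y - 7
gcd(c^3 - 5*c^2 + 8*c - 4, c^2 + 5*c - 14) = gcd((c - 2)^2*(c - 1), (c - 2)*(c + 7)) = c - 2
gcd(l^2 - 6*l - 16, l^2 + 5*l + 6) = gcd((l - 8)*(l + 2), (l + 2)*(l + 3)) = l + 2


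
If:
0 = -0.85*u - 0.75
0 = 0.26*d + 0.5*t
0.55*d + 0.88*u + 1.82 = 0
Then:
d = -1.90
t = 0.99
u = -0.88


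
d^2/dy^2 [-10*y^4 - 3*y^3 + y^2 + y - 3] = -120*y^2 - 18*y + 2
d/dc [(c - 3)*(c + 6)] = 2*c + 3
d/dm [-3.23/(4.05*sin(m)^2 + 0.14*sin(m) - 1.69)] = (26.163*sin(m) + 0.4522)*cos(m)/(4.05*sin(m)^2 + 0.14*sin(m) - 1.69)^2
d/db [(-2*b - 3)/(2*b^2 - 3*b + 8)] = (4*b^2 + 12*b - 25)/(4*b^4 - 12*b^3 + 41*b^2 - 48*b + 64)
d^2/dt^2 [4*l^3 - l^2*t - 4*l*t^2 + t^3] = -8*l + 6*t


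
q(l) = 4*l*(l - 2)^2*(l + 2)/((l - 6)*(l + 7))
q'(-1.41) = 0.33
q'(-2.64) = 9.60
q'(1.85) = 0.22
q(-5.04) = -140.37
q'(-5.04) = 172.81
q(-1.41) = 0.93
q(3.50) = -6.60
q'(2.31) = -0.81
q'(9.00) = 37.15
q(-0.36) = 0.31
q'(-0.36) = -0.94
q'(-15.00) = -118.91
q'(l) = -4*l*(l - 2)^2*(l + 2)/((l - 6)*(l + 7)^2) + 4*l*(l - 2)^2/((l - 6)*(l + 7)) + 4*l*(l + 2)*(2*l - 4)/((l - 6)*(l + 7)) - 4*l*(l - 2)^2*(l + 2)/((l - 6)^2*(l + 7)) + 4*(l - 2)^2*(l + 2)/((l - 6)*(l + 7)) = 4*(2*l^5 + l^4 - 172*l^3 + 240*l^2 + 336*l - 336)/(l^4 + 2*l^3 - 83*l^2 - 84*l + 1764)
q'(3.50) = -13.90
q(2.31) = -0.11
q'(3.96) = -29.84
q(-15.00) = 1341.79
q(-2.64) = -3.86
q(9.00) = 404.25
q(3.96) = -16.22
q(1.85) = -0.02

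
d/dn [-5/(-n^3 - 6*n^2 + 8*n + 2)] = 5*(-3*n^2 - 12*n + 8)/(n^3 + 6*n^2 - 8*n - 2)^2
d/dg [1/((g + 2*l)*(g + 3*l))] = (-2*g - 5*l)/(g^4 + 10*g^3*l + 37*g^2*l^2 + 60*g*l^3 + 36*l^4)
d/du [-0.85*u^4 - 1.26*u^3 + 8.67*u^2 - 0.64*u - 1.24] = -3.4*u^3 - 3.78*u^2 + 17.34*u - 0.64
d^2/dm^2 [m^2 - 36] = 2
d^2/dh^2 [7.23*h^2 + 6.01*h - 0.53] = 14.4600000000000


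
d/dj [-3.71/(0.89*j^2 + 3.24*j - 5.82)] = (6.6038*j + 12.0204)/(0.89*j^2 + 3.24*j - 5.82)^2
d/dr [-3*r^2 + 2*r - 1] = 2 - 6*r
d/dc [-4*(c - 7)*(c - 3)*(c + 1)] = -12*c^2 + 72*c - 44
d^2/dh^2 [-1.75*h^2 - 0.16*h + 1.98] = -3.50000000000000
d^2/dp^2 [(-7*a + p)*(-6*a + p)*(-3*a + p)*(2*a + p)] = 98*a^2 - 84*a*p + 12*p^2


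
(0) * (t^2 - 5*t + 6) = 0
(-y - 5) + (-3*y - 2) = -4*y - 7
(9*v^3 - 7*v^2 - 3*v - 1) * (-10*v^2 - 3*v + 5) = -90*v^5 + 43*v^4 + 96*v^3 - 16*v^2 - 12*v - 5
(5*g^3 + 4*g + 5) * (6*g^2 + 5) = 30*g^5 + 49*g^3 + 30*g^2 + 20*g + 25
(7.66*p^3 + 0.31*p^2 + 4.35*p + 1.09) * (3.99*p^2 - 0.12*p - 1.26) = 30.5634*p^5 + 0.3177*p^4 + 7.6677*p^3 + 3.4365*p^2 - 5.6118*p - 1.3734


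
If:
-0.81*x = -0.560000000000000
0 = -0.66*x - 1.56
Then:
No Solution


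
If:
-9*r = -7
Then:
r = 7/9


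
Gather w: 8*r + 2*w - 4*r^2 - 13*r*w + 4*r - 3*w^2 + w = -4*r^2 + 12*r - 3*w^2 + w*(3 - 13*r)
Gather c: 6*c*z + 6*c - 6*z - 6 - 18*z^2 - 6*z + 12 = c*(6*z + 6) - 18*z^2 - 12*z + 6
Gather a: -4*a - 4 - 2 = -4*a - 6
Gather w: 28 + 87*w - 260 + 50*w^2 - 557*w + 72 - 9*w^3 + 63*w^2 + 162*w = -9*w^3 + 113*w^2 - 308*w - 160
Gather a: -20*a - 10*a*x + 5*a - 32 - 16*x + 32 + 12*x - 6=a*(-10*x - 15) - 4*x - 6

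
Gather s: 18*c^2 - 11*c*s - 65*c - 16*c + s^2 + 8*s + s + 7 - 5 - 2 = 18*c^2 - 81*c + s^2 + s*(9 - 11*c)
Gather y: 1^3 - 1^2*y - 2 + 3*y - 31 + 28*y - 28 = 30*y - 60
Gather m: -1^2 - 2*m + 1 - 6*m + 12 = 12 - 8*m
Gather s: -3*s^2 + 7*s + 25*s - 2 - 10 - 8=-3*s^2 + 32*s - 20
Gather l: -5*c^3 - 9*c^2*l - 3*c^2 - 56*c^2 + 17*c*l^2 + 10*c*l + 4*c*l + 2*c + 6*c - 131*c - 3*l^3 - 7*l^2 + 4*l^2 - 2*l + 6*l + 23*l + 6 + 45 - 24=-5*c^3 - 59*c^2 - 123*c - 3*l^3 + l^2*(17*c - 3) + l*(-9*c^2 + 14*c + 27) + 27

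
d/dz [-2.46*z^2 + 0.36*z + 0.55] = 0.36 - 4.92*z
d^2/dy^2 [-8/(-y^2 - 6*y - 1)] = 16*(-y^2 - 6*y + 4*(y + 3)^2 - 1)/(y^2 + 6*y + 1)^3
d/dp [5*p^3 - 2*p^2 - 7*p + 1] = 15*p^2 - 4*p - 7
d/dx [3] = 0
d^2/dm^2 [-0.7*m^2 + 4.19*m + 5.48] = -1.40000000000000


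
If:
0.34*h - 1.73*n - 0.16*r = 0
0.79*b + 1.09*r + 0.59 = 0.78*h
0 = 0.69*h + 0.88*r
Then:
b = -2.63896532746285*r - 0.746835443037975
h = -1.27536231884058*r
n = -0.34313479098601*r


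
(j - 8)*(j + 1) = j^2 - 7*j - 8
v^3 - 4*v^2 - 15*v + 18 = (v - 6)*(v - 1)*(v + 3)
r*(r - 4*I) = r^2 - 4*I*r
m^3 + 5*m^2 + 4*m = m*(m + 1)*(m + 4)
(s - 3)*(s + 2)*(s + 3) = s^3 + 2*s^2 - 9*s - 18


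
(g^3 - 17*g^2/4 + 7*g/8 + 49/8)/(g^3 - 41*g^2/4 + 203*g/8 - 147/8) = (2*g^2 - 5*g - 7)/(2*g^2 - 17*g + 21)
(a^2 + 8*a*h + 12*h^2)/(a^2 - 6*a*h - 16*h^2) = (a + 6*h)/(a - 8*h)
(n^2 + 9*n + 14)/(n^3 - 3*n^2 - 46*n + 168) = (n + 2)/(n^2 - 10*n + 24)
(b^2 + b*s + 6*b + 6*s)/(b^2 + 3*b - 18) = (b + s)/(b - 3)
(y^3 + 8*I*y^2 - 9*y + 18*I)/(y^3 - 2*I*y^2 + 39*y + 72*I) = (y^2 + 5*I*y + 6)/(y^2 - 5*I*y + 24)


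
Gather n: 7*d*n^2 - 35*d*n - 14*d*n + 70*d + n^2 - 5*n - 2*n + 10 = 70*d + n^2*(7*d + 1) + n*(-49*d - 7) + 10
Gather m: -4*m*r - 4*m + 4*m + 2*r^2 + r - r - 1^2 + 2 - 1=-4*m*r + 2*r^2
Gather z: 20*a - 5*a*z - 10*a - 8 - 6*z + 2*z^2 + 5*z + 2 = 10*a + 2*z^2 + z*(-5*a - 1) - 6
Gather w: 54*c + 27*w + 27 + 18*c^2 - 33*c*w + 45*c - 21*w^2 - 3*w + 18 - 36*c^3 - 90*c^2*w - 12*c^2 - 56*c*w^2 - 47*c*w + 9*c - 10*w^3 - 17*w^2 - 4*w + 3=-36*c^3 + 6*c^2 + 108*c - 10*w^3 + w^2*(-56*c - 38) + w*(-90*c^2 - 80*c + 20) + 48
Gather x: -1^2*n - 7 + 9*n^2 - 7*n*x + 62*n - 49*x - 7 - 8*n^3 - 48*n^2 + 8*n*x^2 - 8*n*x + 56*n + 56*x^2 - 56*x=-8*n^3 - 39*n^2 + 117*n + x^2*(8*n + 56) + x*(-15*n - 105) - 14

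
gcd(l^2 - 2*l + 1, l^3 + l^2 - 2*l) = l - 1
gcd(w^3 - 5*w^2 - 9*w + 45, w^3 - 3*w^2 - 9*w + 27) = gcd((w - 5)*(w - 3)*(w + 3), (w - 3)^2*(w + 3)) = w^2 - 9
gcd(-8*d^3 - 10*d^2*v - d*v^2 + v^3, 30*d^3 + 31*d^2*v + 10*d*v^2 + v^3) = 2*d + v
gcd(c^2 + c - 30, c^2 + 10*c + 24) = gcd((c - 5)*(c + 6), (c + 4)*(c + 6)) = c + 6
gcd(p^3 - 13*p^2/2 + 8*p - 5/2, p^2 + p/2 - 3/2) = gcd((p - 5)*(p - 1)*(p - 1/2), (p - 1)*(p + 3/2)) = p - 1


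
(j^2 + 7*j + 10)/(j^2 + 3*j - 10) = (j + 2)/(j - 2)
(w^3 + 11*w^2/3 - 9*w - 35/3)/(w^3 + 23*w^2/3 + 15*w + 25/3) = (3*w - 7)/(3*w + 5)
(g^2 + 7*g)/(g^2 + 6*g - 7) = g/(g - 1)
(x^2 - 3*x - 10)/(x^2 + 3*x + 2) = (x - 5)/(x + 1)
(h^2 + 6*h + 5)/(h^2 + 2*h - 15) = (h + 1)/(h - 3)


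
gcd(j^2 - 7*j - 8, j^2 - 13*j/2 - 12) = j - 8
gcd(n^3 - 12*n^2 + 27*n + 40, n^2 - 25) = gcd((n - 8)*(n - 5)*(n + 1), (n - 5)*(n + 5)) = n - 5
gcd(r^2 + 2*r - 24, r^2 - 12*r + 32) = r - 4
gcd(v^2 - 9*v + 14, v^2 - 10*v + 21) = v - 7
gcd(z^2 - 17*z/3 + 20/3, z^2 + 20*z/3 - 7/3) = 1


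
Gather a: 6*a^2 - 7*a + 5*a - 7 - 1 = 6*a^2 - 2*a - 8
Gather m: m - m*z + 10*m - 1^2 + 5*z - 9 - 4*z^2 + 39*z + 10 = m*(11 - z) - 4*z^2 + 44*z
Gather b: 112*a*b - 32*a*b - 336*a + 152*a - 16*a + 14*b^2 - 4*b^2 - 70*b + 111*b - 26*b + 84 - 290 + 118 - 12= -200*a + 10*b^2 + b*(80*a + 15) - 100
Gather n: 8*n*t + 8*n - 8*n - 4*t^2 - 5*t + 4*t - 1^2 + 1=8*n*t - 4*t^2 - t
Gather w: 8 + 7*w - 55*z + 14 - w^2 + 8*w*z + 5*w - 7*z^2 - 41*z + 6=-w^2 + w*(8*z + 12) - 7*z^2 - 96*z + 28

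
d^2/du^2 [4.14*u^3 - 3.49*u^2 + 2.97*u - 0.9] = 24.84*u - 6.98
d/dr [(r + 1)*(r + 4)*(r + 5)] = 3*r^2 + 20*r + 29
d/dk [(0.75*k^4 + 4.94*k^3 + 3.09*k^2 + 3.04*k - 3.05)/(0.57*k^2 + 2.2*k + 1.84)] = (0.855*k^5 + 7.7658*k^4 + 27.256*k^3 + 32.334*k^2 + 14.8482*k + 12.3036)/(0.3249*k^4 + 2.508*k^3 + 6.9376*k^2 + 8.096*k + 3.3856)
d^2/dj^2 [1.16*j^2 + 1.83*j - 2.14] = 2.32000000000000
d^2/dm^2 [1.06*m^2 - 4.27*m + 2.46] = 2.12000000000000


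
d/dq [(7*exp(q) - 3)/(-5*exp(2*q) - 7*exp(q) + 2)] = (35*exp(2*q) - 30*exp(q) - 7)*exp(q)/(25*exp(4*q) + 70*exp(3*q) + 29*exp(2*q) - 28*exp(q) + 4)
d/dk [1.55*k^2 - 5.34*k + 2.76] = 3.1*k - 5.34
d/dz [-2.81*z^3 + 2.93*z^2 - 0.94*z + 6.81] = -8.43*z^2 + 5.86*z - 0.94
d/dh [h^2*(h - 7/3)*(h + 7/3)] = 4*h^3 - 98*h/9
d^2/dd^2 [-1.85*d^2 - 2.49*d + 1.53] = -3.70000000000000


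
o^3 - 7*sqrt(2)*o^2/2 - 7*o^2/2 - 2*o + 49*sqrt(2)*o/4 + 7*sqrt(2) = (o - 4)*(o + 1/2)*(o - 7*sqrt(2)/2)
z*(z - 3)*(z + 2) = z^3 - z^2 - 6*z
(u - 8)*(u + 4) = u^2 - 4*u - 32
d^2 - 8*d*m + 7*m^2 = (d - 7*m)*(d - m)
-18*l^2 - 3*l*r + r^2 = (-6*l + r)*(3*l + r)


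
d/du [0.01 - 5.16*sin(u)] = -5.16*cos(u)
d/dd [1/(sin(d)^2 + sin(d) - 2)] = -(2*sin(d) + 1)*cos(d)/(sin(d)^2 + sin(d) - 2)^2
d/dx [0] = 0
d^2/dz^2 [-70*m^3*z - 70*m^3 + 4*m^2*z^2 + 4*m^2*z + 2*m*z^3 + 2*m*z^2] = 4*m*(2*m + 3*z + 1)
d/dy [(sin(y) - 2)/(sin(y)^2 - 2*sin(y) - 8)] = (4*sin(y) + cos(y)^2 - 13)*cos(y)/((sin(y) - 4)^2*(sin(y) + 2)^2)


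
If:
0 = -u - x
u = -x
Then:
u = -x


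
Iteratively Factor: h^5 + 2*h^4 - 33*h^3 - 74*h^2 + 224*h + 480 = (h + 4)*(h^4 - 2*h^3 - 25*h^2 + 26*h + 120) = (h - 3)*(h + 4)*(h^3 + h^2 - 22*h - 40) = (h - 5)*(h - 3)*(h + 4)*(h^2 + 6*h + 8) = (h - 5)*(h - 3)*(h + 2)*(h + 4)*(h + 4)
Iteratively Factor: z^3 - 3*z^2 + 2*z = (z)*(z^2 - 3*z + 2) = z*(z - 1)*(z - 2)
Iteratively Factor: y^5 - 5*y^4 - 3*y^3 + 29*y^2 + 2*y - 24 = (y - 1)*(y^4 - 4*y^3 - 7*y^2 + 22*y + 24) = (y - 3)*(y - 1)*(y^3 - y^2 - 10*y - 8) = (y - 4)*(y - 3)*(y - 1)*(y^2 + 3*y + 2) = (y - 4)*(y - 3)*(y - 1)*(y + 1)*(y + 2)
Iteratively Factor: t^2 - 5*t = (t - 5)*(t)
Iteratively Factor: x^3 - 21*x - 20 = (x + 1)*(x^2 - x - 20) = (x - 5)*(x + 1)*(x + 4)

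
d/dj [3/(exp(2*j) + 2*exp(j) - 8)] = -6*(exp(j) + 1)*exp(j)/(exp(2*j) + 2*exp(j) - 8)^2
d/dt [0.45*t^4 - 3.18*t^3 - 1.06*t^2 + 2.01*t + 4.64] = 1.8*t^3 - 9.54*t^2 - 2.12*t + 2.01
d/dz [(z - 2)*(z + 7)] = 2*z + 5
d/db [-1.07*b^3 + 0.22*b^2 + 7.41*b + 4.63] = -3.21*b^2 + 0.44*b + 7.41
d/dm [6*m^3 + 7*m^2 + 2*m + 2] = 18*m^2 + 14*m + 2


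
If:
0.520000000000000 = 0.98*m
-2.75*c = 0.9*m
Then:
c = -0.17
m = 0.53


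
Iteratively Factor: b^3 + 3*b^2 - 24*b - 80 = (b + 4)*(b^2 - b - 20) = (b + 4)^2*(b - 5)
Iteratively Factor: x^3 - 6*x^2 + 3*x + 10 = (x - 2)*(x^2 - 4*x - 5) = (x - 5)*(x - 2)*(x + 1)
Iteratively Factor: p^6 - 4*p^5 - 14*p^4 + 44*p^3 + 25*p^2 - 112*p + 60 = (p + 2)*(p^5 - 6*p^4 - 2*p^3 + 48*p^2 - 71*p + 30) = (p - 5)*(p + 2)*(p^4 - p^3 - 7*p^2 + 13*p - 6) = (p - 5)*(p - 1)*(p + 2)*(p^3 - 7*p + 6) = (p - 5)*(p - 2)*(p - 1)*(p + 2)*(p^2 + 2*p - 3) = (p - 5)*(p - 2)*(p - 1)*(p + 2)*(p + 3)*(p - 1)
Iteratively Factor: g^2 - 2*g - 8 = (g - 4)*(g + 2)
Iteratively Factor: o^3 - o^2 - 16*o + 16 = (o + 4)*(o^2 - 5*o + 4) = (o - 4)*(o + 4)*(o - 1)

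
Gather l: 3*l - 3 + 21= 3*l + 18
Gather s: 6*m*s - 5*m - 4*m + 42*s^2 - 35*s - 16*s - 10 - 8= -9*m + 42*s^2 + s*(6*m - 51) - 18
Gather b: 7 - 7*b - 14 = -7*b - 7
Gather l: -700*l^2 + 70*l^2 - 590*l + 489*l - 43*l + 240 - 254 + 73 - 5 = -630*l^2 - 144*l + 54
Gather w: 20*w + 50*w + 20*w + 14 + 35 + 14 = 90*w + 63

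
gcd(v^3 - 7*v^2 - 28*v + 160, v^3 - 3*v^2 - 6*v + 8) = v - 4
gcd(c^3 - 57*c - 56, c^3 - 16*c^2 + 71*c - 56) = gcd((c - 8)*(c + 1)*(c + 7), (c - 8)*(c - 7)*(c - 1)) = c - 8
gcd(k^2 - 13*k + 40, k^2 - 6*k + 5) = k - 5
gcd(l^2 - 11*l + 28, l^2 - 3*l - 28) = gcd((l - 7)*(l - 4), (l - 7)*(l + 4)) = l - 7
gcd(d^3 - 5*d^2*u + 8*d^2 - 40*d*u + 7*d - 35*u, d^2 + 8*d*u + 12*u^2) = 1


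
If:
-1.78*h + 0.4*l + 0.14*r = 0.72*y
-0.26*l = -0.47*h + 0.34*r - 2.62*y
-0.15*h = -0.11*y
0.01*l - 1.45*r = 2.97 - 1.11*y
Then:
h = -0.26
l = -0.96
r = -2.32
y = -0.35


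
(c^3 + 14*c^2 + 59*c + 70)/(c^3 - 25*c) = (c^2 + 9*c + 14)/(c*(c - 5))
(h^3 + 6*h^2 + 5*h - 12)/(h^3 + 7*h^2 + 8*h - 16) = (h + 3)/(h + 4)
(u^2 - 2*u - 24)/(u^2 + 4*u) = (u - 6)/u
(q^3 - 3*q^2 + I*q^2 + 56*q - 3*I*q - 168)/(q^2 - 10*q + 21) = (q^2 + I*q + 56)/(q - 7)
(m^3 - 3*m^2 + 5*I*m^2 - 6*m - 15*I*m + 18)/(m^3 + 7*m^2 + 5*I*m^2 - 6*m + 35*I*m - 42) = (m - 3)/(m + 7)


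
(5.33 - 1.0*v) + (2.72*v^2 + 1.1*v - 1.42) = 2.72*v^2 + 0.1*v + 3.91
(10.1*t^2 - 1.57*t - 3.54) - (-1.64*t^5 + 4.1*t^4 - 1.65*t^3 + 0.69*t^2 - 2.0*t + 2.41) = 1.64*t^5 - 4.1*t^4 + 1.65*t^3 + 9.41*t^2 + 0.43*t - 5.95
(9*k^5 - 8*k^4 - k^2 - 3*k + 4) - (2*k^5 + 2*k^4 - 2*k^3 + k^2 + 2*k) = 7*k^5 - 10*k^4 + 2*k^3 - 2*k^2 - 5*k + 4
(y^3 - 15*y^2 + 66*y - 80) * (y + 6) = y^4 - 9*y^3 - 24*y^2 + 316*y - 480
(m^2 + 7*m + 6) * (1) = m^2 + 7*m + 6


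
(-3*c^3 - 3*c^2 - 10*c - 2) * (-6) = 18*c^3 + 18*c^2 + 60*c + 12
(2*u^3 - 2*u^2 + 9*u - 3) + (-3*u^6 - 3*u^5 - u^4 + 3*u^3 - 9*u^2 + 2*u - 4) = -3*u^6 - 3*u^5 - u^4 + 5*u^3 - 11*u^2 + 11*u - 7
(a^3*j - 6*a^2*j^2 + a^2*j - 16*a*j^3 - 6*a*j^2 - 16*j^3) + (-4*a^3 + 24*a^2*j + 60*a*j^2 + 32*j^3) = a^3*j - 4*a^3 - 6*a^2*j^2 + 25*a^2*j - 16*a*j^3 + 54*a*j^2 + 16*j^3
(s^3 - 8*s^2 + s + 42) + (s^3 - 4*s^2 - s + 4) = 2*s^3 - 12*s^2 + 46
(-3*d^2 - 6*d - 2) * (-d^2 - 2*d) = 3*d^4 + 12*d^3 + 14*d^2 + 4*d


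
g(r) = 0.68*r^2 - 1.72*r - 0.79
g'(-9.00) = -13.96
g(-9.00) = 69.77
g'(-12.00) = -18.04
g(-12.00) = 117.77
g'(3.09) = 2.48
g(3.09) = 0.39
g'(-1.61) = -3.91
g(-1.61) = 3.74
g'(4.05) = 3.79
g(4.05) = 3.40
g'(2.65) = 1.88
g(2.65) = -0.57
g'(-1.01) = -3.09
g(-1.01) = 1.64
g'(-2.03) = -4.48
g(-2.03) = 5.50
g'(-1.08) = -3.19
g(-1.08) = 1.86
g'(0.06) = -1.64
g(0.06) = -0.89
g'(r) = 1.36*r - 1.72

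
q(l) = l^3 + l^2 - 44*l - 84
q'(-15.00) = 601.00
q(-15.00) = -2574.00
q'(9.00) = 217.00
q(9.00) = 330.00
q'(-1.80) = -37.88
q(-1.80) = -7.39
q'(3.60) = 2.08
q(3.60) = -182.78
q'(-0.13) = -44.21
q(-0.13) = -78.27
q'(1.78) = -30.93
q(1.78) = -153.51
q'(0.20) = -43.48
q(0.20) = -92.75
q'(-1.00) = -43.00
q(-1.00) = -40.00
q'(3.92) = 9.94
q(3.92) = -180.88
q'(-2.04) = -35.60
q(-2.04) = 1.43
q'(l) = 3*l^2 + 2*l - 44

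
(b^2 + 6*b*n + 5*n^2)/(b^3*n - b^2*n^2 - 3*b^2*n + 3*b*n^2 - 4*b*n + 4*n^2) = (b^2 + 6*b*n + 5*n^2)/(n*(b^3 - b^2*n - 3*b^2 + 3*b*n - 4*b + 4*n))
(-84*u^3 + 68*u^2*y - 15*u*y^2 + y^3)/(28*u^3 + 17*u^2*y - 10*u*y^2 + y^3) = (12*u^2 - 8*u*y + y^2)/(-4*u^2 - 3*u*y + y^2)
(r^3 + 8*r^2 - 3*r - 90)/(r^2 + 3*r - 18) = r + 5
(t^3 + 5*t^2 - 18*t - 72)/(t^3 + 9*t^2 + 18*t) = (t - 4)/t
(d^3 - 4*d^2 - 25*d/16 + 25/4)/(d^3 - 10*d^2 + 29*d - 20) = (d^2 - 25/16)/(d^2 - 6*d + 5)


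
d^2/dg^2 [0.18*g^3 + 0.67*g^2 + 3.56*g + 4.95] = 1.08*g + 1.34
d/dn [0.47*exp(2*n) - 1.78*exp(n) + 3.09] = (0.94*exp(n) - 1.78)*exp(n)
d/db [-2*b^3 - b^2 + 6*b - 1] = -6*b^2 - 2*b + 6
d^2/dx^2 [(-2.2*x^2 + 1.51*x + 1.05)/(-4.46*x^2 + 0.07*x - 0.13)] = (-58.698952*x^3 - 132.97044*x^2 + 7.219848*x + 1.254168)/(88.716536*x^6 - 4.177236*x^5 + 7.823286*x^4 - 0.243859*x^3 + 0.228033*x^2 - 0.003549*x + 0.002197)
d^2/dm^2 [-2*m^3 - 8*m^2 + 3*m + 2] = -12*m - 16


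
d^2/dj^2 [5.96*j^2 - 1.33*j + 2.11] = 11.9200000000000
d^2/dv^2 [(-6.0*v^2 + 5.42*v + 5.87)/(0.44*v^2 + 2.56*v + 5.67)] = (1.77635683940025e-15*v^4 + 15.615424*v^3 + 96.631392*v^2 - 41.459088*v - 495.481256)/(0.085184*v^6 + 1.486848*v^5 + 11.943888*v^4 + 55.097344*v^3 + 153.913284*v^2 + 246.903552*v + 182.284263)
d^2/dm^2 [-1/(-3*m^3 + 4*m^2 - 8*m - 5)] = 2*((4 - 9*m)*(3*m^3 - 4*m^2 + 8*m + 5) + (9*m^2 - 8*m + 8)^2)/(3*m^3 - 4*m^2 + 8*m + 5)^3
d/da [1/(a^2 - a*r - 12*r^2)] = (-2*a + r)/(-a^2 + a*r + 12*r^2)^2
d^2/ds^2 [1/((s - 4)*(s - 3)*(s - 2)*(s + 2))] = 2*(10*s^6 - 105*s^5 + 366*s^4 - 392*s^3 - 108*s^2 - 336*s + 1168)/(s^12 - 21*s^11 + 171*s^10 - 595*s^9 + 48*s^8 + 6132*s^7 - 15904*s^6 - 3024*s^5 + 72960*s^4 - 90944*s^3 - 57600*s^2 + 193536*s - 110592)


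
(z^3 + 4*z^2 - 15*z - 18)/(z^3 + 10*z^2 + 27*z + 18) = (z - 3)/(z + 3)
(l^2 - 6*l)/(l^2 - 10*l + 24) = l/(l - 4)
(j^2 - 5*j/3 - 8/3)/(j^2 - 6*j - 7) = (j - 8/3)/(j - 7)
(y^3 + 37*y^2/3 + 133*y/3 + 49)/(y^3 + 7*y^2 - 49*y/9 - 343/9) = 3*(y + 3)/(3*y - 7)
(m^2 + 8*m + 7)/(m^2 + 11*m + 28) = (m + 1)/(m + 4)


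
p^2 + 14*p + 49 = (p + 7)^2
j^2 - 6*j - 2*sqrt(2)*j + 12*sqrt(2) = (j - 6)*(j - 2*sqrt(2))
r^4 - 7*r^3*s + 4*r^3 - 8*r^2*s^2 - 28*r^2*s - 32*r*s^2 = r*(r + 4)*(r - 8*s)*(r + s)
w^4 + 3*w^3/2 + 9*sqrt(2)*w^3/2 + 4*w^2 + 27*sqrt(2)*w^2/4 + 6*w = w*(w + 3/2)*(w + sqrt(2)/2)*(w + 4*sqrt(2))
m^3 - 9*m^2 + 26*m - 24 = (m - 4)*(m - 3)*(m - 2)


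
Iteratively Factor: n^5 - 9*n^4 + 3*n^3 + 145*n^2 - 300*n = (n - 5)*(n^4 - 4*n^3 - 17*n^2 + 60*n) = n*(n - 5)*(n^3 - 4*n^2 - 17*n + 60) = n*(n - 5)*(n - 3)*(n^2 - n - 20) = n*(n - 5)^2*(n - 3)*(n + 4)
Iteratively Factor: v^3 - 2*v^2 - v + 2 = (v - 2)*(v^2 - 1) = (v - 2)*(v - 1)*(v + 1)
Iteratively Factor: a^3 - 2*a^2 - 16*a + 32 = (a + 4)*(a^2 - 6*a + 8) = (a - 2)*(a + 4)*(a - 4)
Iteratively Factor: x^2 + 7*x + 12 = (x + 4)*(x + 3)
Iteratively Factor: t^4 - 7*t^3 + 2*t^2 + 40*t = (t - 4)*(t^3 - 3*t^2 - 10*t) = (t - 5)*(t - 4)*(t^2 + 2*t) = (t - 5)*(t - 4)*(t + 2)*(t)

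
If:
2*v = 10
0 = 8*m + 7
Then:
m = -7/8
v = 5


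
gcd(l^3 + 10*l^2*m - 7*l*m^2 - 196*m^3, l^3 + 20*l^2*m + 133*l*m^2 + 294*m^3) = l^2 + 14*l*m + 49*m^2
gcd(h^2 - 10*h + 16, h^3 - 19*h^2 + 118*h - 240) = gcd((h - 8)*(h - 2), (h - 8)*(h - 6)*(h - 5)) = h - 8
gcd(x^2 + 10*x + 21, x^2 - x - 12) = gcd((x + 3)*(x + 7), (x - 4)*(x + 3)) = x + 3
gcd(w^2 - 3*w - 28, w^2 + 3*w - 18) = 1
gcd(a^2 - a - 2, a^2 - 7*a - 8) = a + 1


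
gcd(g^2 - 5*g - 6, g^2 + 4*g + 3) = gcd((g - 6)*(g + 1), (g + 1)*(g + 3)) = g + 1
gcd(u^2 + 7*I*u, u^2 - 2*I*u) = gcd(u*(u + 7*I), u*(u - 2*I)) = u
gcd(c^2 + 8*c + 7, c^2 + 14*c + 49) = c + 7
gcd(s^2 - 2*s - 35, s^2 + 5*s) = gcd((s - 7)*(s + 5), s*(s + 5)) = s + 5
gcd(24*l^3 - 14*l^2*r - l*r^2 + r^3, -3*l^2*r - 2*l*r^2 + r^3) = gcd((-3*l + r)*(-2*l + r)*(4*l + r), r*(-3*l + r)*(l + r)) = -3*l + r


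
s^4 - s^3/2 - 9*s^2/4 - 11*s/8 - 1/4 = (s - 2)*(s + 1/2)^3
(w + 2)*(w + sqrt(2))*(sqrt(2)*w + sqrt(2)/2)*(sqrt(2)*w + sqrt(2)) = 2*w^4 + 2*sqrt(2)*w^3 + 7*w^3 + 7*w^2 + 7*sqrt(2)*w^2 + 2*w + 7*sqrt(2)*w + 2*sqrt(2)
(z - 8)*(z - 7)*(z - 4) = z^3 - 19*z^2 + 116*z - 224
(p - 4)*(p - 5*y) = p^2 - 5*p*y - 4*p + 20*y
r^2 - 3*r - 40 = (r - 8)*(r + 5)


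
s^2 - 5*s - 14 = (s - 7)*(s + 2)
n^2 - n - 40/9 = (n - 8/3)*(n + 5/3)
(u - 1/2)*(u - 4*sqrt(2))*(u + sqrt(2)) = u^3 - 3*sqrt(2)*u^2 - u^2/2 - 8*u + 3*sqrt(2)*u/2 + 4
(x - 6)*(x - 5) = x^2 - 11*x + 30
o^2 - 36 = (o - 6)*(o + 6)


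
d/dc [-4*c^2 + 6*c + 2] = 6 - 8*c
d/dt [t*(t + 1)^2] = (t + 1)*(3*t + 1)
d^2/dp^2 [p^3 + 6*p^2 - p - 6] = 6*p + 12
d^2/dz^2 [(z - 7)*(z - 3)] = 2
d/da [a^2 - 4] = 2*a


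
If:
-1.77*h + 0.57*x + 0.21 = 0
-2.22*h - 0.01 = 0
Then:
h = -0.00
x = -0.38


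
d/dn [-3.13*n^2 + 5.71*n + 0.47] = 5.71 - 6.26*n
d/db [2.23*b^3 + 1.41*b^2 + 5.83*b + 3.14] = 6.69*b^2 + 2.82*b + 5.83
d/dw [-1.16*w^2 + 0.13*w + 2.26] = 0.13 - 2.32*w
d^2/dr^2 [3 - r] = 0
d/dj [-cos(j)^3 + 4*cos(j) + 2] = (3*cos(j)^2 - 4)*sin(j)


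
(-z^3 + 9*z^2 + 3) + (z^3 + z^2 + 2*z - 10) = 10*z^2 + 2*z - 7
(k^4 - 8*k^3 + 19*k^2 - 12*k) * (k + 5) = k^5 - 3*k^4 - 21*k^3 + 83*k^2 - 60*k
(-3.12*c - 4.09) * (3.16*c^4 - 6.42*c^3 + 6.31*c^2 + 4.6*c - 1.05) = -9.8592*c^5 + 7.106*c^4 + 6.5706*c^3 - 40.1599*c^2 - 15.538*c + 4.2945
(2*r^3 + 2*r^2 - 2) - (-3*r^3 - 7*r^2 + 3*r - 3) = 5*r^3 + 9*r^2 - 3*r + 1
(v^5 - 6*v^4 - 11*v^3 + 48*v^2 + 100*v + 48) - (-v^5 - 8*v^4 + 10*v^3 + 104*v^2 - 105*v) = 2*v^5 + 2*v^4 - 21*v^3 - 56*v^2 + 205*v + 48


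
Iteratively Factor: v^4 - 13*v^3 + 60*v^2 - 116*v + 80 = (v - 4)*(v^3 - 9*v^2 + 24*v - 20) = (v - 5)*(v - 4)*(v^2 - 4*v + 4) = (v - 5)*(v - 4)*(v - 2)*(v - 2)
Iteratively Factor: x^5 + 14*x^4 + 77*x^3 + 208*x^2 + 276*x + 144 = (x + 3)*(x^4 + 11*x^3 + 44*x^2 + 76*x + 48) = (x + 2)*(x + 3)*(x^3 + 9*x^2 + 26*x + 24) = (x + 2)*(x + 3)*(x + 4)*(x^2 + 5*x + 6) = (x + 2)^2*(x + 3)*(x + 4)*(x + 3)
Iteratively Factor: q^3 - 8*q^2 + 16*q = (q - 4)*(q^2 - 4*q) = (q - 4)^2*(q)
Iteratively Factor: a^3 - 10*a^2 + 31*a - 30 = (a - 3)*(a^2 - 7*a + 10) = (a - 5)*(a - 3)*(a - 2)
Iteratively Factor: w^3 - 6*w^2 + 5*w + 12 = (w + 1)*(w^2 - 7*w + 12) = (w - 3)*(w + 1)*(w - 4)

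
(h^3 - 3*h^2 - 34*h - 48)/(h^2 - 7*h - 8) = (h^2 + 5*h + 6)/(h + 1)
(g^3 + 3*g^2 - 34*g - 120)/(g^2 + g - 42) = (g^2 + 9*g + 20)/(g + 7)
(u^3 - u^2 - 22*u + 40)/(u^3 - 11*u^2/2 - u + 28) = 2*(u^2 + 3*u - 10)/(2*u^2 - 3*u - 14)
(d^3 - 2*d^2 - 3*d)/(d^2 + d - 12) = d*(d + 1)/(d + 4)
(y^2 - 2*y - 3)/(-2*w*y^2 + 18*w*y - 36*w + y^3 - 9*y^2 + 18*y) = (y + 1)/(-2*w*y + 12*w + y^2 - 6*y)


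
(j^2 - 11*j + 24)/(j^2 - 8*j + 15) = (j - 8)/(j - 5)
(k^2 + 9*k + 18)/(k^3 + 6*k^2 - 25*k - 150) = (k + 3)/(k^2 - 25)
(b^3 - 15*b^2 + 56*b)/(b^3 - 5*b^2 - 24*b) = (b - 7)/(b + 3)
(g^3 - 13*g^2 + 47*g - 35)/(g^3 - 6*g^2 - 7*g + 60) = (g^2 - 8*g + 7)/(g^2 - g - 12)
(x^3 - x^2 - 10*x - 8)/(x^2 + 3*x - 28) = (x^2 + 3*x + 2)/(x + 7)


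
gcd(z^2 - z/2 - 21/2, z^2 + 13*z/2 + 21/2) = z + 3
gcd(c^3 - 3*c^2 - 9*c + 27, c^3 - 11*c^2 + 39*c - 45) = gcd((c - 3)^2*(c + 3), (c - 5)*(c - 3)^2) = c^2 - 6*c + 9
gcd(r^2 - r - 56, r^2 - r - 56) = r^2 - r - 56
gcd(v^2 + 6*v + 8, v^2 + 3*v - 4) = v + 4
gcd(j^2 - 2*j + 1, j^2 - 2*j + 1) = j^2 - 2*j + 1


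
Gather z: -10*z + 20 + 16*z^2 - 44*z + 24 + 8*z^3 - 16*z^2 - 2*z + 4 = 8*z^3 - 56*z + 48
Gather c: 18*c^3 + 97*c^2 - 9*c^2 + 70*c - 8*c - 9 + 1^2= 18*c^3 + 88*c^2 + 62*c - 8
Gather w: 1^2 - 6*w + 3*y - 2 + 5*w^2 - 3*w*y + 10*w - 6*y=5*w^2 + w*(4 - 3*y) - 3*y - 1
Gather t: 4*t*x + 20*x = 4*t*x + 20*x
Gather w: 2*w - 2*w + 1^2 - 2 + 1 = 0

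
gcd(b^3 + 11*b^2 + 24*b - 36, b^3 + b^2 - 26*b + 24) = b^2 + 5*b - 6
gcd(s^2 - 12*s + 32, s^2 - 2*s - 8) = s - 4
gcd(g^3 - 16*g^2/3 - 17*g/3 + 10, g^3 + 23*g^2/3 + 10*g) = g + 5/3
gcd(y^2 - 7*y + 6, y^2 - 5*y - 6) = y - 6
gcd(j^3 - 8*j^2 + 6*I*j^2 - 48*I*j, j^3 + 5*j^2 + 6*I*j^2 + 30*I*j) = j^2 + 6*I*j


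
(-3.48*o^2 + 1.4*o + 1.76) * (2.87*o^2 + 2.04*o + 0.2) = -9.9876*o^4 - 3.0812*o^3 + 7.2112*o^2 + 3.8704*o + 0.352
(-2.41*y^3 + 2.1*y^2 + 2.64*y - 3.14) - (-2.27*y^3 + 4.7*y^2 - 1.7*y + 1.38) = -0.14*y^3 - 2.6*y^2 + 4.34*y - 4.52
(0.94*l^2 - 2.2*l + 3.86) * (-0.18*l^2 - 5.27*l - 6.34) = -0.1692*l^4 - 4.5578*l^3 + 4.9396*l^2 - 6.3942*l - 24.4724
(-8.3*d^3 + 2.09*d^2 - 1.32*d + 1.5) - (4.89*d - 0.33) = -8.3*d^3 + 2.09*d^2 - 6.21*d + 1.83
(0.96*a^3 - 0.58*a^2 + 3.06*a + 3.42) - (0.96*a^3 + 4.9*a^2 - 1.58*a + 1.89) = -5.48*a^2 + 4.64*a + 1.53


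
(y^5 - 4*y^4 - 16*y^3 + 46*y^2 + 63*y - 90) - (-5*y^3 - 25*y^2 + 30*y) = y^5 - 4*y^4 - 11*y^3 + 71*y^2 + 33*y - 90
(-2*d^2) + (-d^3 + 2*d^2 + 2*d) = -d^3 + 2*d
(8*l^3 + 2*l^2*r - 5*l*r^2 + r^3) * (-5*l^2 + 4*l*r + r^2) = -40*l^5 + 22*l^4*r + 41*l^3*r^2 - 23*l^2*r^3 - l*r^4 + r^5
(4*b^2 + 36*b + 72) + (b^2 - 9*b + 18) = 5*b^2 + 27*b + 90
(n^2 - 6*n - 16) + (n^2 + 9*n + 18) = 2*n^2 + 3*n + 2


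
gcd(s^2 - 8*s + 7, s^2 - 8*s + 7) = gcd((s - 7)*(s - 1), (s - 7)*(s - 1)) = s^2 - 8*s + 7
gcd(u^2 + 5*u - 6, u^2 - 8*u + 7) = u - 1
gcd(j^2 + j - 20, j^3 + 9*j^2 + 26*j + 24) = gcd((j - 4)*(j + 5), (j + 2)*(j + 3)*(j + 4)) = 1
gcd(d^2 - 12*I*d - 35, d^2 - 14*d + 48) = 1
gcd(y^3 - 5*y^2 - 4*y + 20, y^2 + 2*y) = y + 2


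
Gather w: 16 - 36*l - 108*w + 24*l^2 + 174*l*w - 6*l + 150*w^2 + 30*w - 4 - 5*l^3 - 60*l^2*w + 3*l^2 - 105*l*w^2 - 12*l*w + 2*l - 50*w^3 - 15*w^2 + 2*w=-5*l^3 + 27*l^2 - 40*l - 50*w^3 + w^2*(135 - 105*l) + w*(-60*l^2 + 162*l - 76) + 12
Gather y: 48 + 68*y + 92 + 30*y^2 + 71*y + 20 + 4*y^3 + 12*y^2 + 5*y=4*y^3 + 42*y^2 + 144*y + 160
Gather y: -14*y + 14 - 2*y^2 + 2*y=-2*y^2 - 12*y + 14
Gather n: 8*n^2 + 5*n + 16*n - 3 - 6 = 8*n^2 + 21*n - 9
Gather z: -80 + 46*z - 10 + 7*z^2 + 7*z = 7*z^2 + 53*z - 90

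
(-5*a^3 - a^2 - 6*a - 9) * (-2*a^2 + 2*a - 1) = 10*a^5 - 8*a^4 + 15*a^3 + 7*a^2 - 12*a + 9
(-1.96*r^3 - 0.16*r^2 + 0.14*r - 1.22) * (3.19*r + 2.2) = -6.2524*r^4 - 4.8224*r^3 + 0.0946*r^2 - 3.5838*r - 2.684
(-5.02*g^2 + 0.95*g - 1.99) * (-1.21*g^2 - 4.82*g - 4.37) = 6.0742*g^4 + 23.0469*g^3 + 19.7663*g^2 + 5.4403*g + 8.6963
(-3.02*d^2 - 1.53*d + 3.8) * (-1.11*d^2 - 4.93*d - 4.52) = 3.3522*d^4 + 16.5869*d^3 + 16.9753*d^2 - 11.8184*d - 17.176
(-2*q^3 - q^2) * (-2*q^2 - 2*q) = 4*q^5 + 6*q^4 + 2*q^3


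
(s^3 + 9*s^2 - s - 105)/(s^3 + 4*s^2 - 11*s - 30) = (s + 7)/(s + 2)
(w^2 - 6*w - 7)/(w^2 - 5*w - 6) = (w - 7)/(w - 6)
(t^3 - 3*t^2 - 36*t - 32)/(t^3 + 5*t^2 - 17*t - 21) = (t^2 - 4*t - 32)/(t^2 + 4*t - 21)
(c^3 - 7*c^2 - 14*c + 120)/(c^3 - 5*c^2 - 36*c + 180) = (c + 4)/(c + 6)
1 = 1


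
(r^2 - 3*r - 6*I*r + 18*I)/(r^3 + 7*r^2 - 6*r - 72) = (r - 6*I)/(r^2 + 10*r + 24)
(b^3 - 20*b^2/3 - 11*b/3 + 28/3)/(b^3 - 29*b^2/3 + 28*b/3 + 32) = (b^2 - 8*b + 7)/(b^2 - 11*b + 24)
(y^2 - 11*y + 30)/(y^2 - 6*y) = (y - 5)/y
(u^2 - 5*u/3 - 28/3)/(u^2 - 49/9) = 3*(u - 4)/(3*u - 7)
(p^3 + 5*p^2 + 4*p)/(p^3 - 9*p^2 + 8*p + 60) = p*(p^2 + 5*p + 4)/(p^3 - 9*p^2 + 8*p + 60)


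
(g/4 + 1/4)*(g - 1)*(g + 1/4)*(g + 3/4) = g^4/4 + g^3/4 - 13*g^2/64 - g/4 - 3/64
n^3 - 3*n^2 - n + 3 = (n - 3)*(n - 1)*(n + 1)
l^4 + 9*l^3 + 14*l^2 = l^2*(l + 2)*(l + 7)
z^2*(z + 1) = z^3 + z^2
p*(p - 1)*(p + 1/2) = p^3 - p^2/2 - p/2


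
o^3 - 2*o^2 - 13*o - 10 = (o - 5)*(o + 1)*(o + 2)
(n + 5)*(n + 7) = n^2 + 12*n + 35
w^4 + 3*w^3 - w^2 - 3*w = w*(w - 1)*(w + 1)*(w + 3)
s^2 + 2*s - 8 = (s - 2)*(s + 4)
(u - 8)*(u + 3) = u^2 - 5*u - 24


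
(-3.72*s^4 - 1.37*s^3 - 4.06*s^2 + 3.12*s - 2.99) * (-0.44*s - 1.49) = 1.6368*s^5 + 6.1456*s^4 + 3.8277*s^3 + 4.6766*s^2 - 3.3332*s + 4.4551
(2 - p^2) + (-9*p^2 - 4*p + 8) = -10*p^2 - 4*p + 10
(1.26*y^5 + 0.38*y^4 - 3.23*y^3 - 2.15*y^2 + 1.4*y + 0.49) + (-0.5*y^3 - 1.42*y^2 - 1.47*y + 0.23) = 1.26*y^5 + 0.38*y^4 - 3.73*y^3 - 3.57*y^2 - 0.0700000000000001*y + 0.72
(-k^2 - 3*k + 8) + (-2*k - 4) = -k^2 - 5*k + 4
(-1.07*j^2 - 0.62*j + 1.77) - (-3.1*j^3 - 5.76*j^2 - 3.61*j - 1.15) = 3.1*j^3 + 4.69*j^2 + 2.99*j + 2.92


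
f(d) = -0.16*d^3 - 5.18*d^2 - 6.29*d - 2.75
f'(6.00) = -85.73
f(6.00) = -261.53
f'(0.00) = -6.29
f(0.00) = -2.75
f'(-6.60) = 41.18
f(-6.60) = -140.88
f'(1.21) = -19.53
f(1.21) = -18.23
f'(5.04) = -70.70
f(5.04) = -186.52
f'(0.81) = -15.00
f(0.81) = -11.33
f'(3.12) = -43.29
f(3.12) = -77.66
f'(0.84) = -15.33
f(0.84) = -11.78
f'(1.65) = -24.69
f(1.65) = -27.95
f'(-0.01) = -6.19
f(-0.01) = -2.69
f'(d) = -0.48*d^2 - 10.36*d - 6.29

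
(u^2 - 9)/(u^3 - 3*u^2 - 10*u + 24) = (u - 3)/(u^2 - 6*u + 8)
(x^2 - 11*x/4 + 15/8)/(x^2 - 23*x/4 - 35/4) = (-8*x^2 + 22*x - 15)/(2*(-4*x^2 + 23*x + 35))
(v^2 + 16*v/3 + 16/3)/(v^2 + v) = (3*v^2 + 16*v + 16)/(3*v*(v + 1))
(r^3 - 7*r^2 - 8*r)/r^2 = r - 7 - 8/r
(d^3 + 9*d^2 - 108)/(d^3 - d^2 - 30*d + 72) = (d + 6)/(d - 4)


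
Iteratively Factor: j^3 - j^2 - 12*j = (j)*(j^2 - j - 12) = j*(j - 4)*(j + 3)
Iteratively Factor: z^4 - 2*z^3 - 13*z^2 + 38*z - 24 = (z - 1)*(z^3 - z^2 - 14*z + 24) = (z - 2)*(z - 1)*(z^2 + z - 12) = (z - 3)*(z - 2)*(z - 1)*(z + 4)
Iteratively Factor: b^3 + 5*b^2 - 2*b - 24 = (b + 3)*(b^2 + 2*b - 8) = (b + 3)*(b + 4)*(b - 2)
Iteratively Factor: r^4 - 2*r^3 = (r)*(r^3 - 2*r^2) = r^2*(r^2 - 2*r) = r^2*(r - 2)*(r)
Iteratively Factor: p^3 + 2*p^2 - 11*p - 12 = (p + 1)*(p^2 + p - 12) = (p + 1)*(p + 4)*(p - 3)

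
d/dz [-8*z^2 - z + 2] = -16*z - 1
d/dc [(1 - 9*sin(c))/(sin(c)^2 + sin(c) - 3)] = (9*sin(c)^2 - 2*sin(c) + 26)*cos(c)/(sin(c)^2 + sin(c) - 3)^2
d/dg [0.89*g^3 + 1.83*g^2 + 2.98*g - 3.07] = 2.67*g^2 + 3.66*g + 2.98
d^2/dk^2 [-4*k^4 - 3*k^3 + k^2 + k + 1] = -48*k^2 - 18*k + 2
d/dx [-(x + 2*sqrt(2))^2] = -2*x - 4*sqrt(2)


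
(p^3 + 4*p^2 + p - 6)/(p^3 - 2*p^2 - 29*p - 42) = (p - 1)/(p - 7)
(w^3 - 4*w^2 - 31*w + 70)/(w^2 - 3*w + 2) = (w^2 - 2*w - 35)/(w - 1)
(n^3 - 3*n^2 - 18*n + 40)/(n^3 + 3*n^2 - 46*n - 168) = (n^2 - 7*n + 10)/(n^2 - n - 42)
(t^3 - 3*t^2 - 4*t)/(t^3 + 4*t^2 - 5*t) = (t^2 - 3*t - 4)/(t^2 + 4*t - 5)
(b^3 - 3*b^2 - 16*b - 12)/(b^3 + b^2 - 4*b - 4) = (b - 6)/(b - 2)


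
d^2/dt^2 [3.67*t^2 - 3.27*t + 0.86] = 7.34000000000000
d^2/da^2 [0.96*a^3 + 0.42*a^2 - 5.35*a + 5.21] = 5.76*a + 0.84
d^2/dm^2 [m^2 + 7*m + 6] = 2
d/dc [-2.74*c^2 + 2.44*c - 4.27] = 2.44 - 5.48*c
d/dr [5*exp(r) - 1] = 5*exp(r)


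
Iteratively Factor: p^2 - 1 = (p + 1)*(p - 1)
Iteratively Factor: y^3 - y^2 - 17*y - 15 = (y - 5)*(y^2 + 4*y + 3) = (y - 5)*(y + 3)*(y + 1)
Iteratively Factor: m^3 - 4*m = (m - 2)*(m^2 + 2*m) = (m - 2)*(m + 2)*(m)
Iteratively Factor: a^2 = (a)*(a)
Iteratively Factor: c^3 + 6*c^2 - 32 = (c + 4)*(c^2 + 2*c - 8) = (c - 2)*(c + 4)*(c + 4)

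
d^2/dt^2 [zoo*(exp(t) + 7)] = zoo*exp(t)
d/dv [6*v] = 6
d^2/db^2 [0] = 0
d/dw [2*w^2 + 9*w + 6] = 4*w + 9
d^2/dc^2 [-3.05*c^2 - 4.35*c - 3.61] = -6.10000000000000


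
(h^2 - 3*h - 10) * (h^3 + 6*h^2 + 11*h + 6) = h^5 + 3*h^4 - 17*h^3 - 87*h^2 - 128*h - 60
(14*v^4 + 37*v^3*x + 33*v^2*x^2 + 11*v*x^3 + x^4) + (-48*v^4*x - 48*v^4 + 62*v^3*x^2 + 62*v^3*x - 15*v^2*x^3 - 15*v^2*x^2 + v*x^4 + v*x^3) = -48*v^4*x - 34*v^4 + 62*v^3*x^2 + 99*v^3*x - 15*v^2*x^3 + 18*v^2*x^2 + v*x^4 + 12*v*x^3 + x^4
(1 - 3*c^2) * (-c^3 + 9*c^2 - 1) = 3*c^5 - 27*c^4 - c^3 + 12*c^2 - 1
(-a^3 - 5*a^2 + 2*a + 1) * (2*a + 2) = -2*a^4 - 12*a^3 - 6*a^2 + 6*a + 2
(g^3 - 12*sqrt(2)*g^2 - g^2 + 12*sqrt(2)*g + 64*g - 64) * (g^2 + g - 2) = g^5 - 12*sqrt(2)*g^4 + 61*g^3 + 2*g^2 + 36*sqrt(2)*g^2 - 192*g - 24*sqrt(2)*g + 128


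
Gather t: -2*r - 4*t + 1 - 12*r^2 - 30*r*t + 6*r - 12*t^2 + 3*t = -12*r^2 + 4*r - 12*t^2 + t*(-30*r - 1) + 1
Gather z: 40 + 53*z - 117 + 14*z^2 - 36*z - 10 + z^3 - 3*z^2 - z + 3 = z^3 + 11*z^2 + 16*z - 84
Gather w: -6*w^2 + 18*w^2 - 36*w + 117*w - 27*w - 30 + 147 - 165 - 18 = 12*w^2 + 54*w - 66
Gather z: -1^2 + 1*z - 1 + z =2*z - 2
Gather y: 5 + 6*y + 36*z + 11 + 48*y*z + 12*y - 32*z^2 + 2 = y*(48*z + 18) - 32*z^2 + 36*z + 18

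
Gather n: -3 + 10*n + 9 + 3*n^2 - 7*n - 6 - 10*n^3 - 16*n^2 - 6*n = -10*n^3 - 13*n^2 - 3*n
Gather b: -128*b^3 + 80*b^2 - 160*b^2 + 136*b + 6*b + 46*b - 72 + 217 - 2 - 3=-128*b^3 - 80*b^2 + 188*b + 140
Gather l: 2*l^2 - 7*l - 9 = 2*l^2 - 7*l - 9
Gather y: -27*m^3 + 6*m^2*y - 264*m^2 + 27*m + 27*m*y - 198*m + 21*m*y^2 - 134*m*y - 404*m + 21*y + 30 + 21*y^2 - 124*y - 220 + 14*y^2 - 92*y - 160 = -27*m^3 - 264*m^2 - 575*m + y^2*(21*m + 35) + y*(6*m^2 - 107*m - 195) - 350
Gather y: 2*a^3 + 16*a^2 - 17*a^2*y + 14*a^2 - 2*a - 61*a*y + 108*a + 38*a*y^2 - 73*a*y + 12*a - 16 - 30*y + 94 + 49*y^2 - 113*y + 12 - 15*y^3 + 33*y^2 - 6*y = 2*a^3 + 30*a^2 + 118*a - 15*y^3 + y^2*(38*a + 82) + y*(-17*a^2 - 134*a - 149) + 90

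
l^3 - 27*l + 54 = (l - 3)^2*(l + 6)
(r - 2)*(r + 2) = r^2 - 4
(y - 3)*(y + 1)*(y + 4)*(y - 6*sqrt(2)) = y^4 - 6*sqrt(2)*y^3 + 2*y^3 - 12*sqrt(2)*y^2 - 11*y^2 - 12*y + 66*sqrt(2)*y + 72*sqrt(2)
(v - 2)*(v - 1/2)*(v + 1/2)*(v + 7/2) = v^4 + 3*v^3/2 - 29*v^2/4 - 3*v/8 + 7/4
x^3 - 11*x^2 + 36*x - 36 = (x - 6)*(x - 3)*(x - 2)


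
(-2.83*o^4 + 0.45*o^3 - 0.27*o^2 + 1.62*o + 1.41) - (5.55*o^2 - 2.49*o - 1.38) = -2.83*o^4 + 0.45*o^3 - 5.82*o^2 + 4.11*o + 2.79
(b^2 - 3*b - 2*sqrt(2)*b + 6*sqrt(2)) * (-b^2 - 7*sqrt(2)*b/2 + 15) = -b^4 - 3*sqrt(2)*b^3/2 + 3*b^3 + 9*sqrt(2)*b^2/2 + 29*b^2 - 87*b - 30*sqrt(2)*b + 90*sqrt(2)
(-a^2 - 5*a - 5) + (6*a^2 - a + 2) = 5*a^2 - 6*a - 3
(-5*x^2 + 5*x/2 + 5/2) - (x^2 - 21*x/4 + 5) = -6*x^2 + 31*x/4 - 5/2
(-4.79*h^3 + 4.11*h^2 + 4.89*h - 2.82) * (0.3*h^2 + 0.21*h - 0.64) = -1.437*h^5 + 0.2271*h^4 + 5.3957*h^3 - 2.4495*h^2 - 3.7218*h + 1.8048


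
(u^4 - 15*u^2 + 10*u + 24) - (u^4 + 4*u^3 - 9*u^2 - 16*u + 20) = -4*u^3 - 6*u^2 + 26*u + 4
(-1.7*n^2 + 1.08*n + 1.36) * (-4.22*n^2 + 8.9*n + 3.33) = 7.174*n^4 - 19.6876*n^3 - 1.7882*n^2 + 15.7004*n + 4.5288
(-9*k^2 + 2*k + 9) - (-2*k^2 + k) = -7*k^2 + k + 9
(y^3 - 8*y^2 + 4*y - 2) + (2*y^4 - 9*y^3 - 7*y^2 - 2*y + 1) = 2*y^4 - 8*y^3 - 15*y^2 + 2*y - 1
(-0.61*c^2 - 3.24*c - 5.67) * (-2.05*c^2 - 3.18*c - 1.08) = 1.2505*c^4 + 8.5818*c^3 + 22.5855*c^2 + 21.5298*c + 6.1236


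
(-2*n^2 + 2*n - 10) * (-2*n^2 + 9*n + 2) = 4*n^4 - 22*n^3 + 34*n^2 - 86*n - 20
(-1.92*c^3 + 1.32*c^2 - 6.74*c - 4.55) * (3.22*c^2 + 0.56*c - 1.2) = -6.1824*c^5 + 3.1752*c^4 - 18.6596*c^3 - 20.0094*c^2 + 5.54*c + 5.46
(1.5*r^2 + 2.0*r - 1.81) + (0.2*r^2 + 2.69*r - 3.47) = 1.7*r^2 + 4.69*r - 5.28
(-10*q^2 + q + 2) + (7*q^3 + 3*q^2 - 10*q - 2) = 7*q^3 - 7*q^2 - 9*q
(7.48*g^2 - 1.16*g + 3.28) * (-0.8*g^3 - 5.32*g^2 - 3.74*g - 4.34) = -5.984*g^5 - 38.8656*g^4 - 24.428*g^3 - 45.5744*g^2 - 7.2328*g - 14.2352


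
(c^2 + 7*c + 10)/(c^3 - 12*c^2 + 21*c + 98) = (c + 5)/(c^2 - 14*c + 49)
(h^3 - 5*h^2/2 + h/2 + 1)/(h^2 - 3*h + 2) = h + 1/2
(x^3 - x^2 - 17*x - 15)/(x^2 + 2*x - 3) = (x^2 - 4*x - 5)/(x - 1)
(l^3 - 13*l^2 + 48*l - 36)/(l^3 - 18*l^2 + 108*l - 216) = (l - 1)/(l - 6)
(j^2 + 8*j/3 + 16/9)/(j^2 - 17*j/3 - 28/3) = (j + 4/3)/(j - 7)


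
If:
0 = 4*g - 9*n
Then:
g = 9*n/4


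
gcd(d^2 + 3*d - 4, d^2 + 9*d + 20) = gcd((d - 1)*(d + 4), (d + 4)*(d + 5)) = d + 4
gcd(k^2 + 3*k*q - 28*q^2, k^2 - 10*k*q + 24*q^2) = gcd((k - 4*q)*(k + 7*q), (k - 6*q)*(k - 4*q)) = -k + 4*q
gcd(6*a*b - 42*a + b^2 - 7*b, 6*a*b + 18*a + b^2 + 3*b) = 6*a + b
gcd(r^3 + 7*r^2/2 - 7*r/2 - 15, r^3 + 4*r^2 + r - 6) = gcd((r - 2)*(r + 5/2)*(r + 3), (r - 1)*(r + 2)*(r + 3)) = r + 3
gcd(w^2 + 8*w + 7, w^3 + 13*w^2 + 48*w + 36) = w + 1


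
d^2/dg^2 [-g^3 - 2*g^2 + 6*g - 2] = -6*g - 4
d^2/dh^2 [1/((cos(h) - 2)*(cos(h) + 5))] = (-4*sin(h)^4 + 51*sin(h)^2 - 75*cos(h)/4 - 9*cos(3*h)/4 - 9)/((cos(h) - 2)^3*(cos(h) + 5)^3)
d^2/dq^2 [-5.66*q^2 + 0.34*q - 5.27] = -11.3200000000000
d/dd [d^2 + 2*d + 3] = 2*d + 2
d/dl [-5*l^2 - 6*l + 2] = -10*l - 6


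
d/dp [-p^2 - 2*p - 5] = -2*p - 2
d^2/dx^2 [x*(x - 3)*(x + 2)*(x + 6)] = 12*x^2 + 30*x - 24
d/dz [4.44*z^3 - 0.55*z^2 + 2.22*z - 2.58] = 13.32*z^2 - 1.1*z + 2.22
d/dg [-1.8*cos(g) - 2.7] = 1.8*sin(g)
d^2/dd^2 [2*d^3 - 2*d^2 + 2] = 12*d - 4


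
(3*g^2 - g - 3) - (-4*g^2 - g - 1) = 7*g^2 - 2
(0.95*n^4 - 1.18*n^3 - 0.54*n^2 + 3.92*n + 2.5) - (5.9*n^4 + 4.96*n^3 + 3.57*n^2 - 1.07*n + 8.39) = -4.95*n^4 - 6.14*n^3 - 4.11*n^2 + 4.99*n - 5.89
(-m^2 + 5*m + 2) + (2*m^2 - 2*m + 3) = m^2 + 3*m + 5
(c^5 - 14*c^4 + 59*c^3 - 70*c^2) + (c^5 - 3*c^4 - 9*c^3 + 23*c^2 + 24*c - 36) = 2*c^5 - 17*c^4 + 50*c^3 - 47*c^2 + 24*c - 36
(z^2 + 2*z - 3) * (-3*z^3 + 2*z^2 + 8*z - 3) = -3*z^5 - 4*z^4 + 21*z^3 + 7*z^2 - 30*z + 9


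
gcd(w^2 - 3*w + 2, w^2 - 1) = w - 1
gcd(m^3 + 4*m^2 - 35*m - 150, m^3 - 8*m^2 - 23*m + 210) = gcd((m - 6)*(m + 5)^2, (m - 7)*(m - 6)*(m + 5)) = m^2 - m - 30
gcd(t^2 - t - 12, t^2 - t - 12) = t^2 - t - 12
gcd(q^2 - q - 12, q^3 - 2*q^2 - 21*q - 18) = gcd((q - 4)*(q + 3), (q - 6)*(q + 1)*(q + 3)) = q + 3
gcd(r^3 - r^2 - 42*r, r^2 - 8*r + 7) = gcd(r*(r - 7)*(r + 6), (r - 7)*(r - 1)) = r - 7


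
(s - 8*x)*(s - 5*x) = s^2 - 13*s*x + 40*x^2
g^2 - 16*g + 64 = (g - 8)^2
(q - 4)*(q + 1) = q^2 - 3*q - 4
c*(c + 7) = c^2 + 7*c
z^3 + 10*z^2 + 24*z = z*(z + 4)*(z + 6)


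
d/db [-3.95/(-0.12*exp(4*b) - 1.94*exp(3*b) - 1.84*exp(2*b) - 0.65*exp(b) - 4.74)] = (-1.896*exp(3*b) - 22.989*exp(2*b) - 14.536*exp(b) - 2.5675)*exp(b)/(0.12*exp(4*b) + 1.94*exp(3*b) + 1.84*exp(2*b) + 0.65*exp(b) + 4.74)^2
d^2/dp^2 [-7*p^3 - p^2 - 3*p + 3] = -42*p - 2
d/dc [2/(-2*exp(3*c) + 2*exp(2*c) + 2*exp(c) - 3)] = (12*exp(2*c) - 8*exp(c) - 4)*exp(c)/(2*exp(3*c) - 2*exp(2*c) - 2*exp(c) + 3)^2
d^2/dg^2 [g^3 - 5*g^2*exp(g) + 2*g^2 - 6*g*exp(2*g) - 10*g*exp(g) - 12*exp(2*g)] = -5*g^2*exp(g) - 24*g*exp(2*g) - 30*g*exp(g) + 6*g - 72*exp(2*g) - 30*exp(g) + 4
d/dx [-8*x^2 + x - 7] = 1 - 16*x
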